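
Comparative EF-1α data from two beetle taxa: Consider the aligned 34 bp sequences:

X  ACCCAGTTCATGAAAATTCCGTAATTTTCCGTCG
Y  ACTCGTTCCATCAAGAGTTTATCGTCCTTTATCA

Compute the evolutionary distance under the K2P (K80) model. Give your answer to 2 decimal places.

Of 34 sites, 14 differences are transitions and 4 are transversions, so P = 14/34 ≈ 0.411765 and Q = 4/34 ≈ 0.117647.
Under the Kimura two-parameter model, d = −½ ln(1 − 2P − Q) − ¼ ln(1 − 2Q).
1 − 2P − Q = 0.058823, giving −½ ln(0.058823) = 1.416611.
1 − 2Q = 0.764706, giving −¼ ln(0.764706) = 0.067066.
d = 1.416611 + 0.067066 = 1.483677.

1.48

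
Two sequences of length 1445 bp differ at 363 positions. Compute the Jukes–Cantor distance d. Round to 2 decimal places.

0.31

p = 363/1445 ≈ 0.251211.
d = −(3/4) ln(1 − 4p/3) = −0.75 ln(1 − 0.334948) = −0.75 ln(0.665052)
  = −0.75 × (-0.407890) = 0.305918 substitutions/site.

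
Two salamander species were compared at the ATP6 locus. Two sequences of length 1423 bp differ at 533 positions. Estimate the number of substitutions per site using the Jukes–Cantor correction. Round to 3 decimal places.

0.519

p = 533/1423 ≈ 0.374561.
d = −(3/4) ln(1 − 4p/3) = −0.75 ln(1 − 0.499415) = −0.75 ln(0.500585)
  = −0.75 × (-0.691978) = 0.518984 substitutions/site.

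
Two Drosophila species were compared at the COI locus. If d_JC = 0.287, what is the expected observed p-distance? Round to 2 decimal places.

p = (3/4)(1 − e^(−4d/3)) = 0.75 × (1 − e^(-0.382667)) = 0.75 × (1 − 0.682040) = 0.238470.

0.24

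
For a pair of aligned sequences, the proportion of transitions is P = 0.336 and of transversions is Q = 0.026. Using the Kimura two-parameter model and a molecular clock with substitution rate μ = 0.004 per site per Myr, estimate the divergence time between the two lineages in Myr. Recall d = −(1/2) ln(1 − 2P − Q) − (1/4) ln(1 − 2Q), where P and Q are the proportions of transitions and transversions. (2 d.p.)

76.50

Under the Kimura two-parameter model, d = −½ ln(1 − 2P − Q) − ¼ ln(1 − 2Q).
1 − 2P − Q = 0.302, giving −½ ln(0.302) = 0.598664.
1 − 2Q = 0.948, giving −¼ ln(0.948) = 0.013350.
d = 0.598664 + 0.013350 = 0.612014.
Under a molecular clock d = 2μt, so t = d/(2μ) = 0.612014 / (2 × 0.004) = 76.50 Myr.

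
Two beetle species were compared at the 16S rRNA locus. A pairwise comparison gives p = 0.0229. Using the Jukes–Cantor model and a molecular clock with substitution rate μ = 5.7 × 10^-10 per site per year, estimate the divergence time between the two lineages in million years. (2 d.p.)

d = −(3/4) ln(1 − 4p/3) = −0.75 ln(1 − 0.030533) = −0.75 ln(0.969467)
  = −0.75 × (-0.031009) = 0.023257 substitutions/site.
Under a molecular clock d = 2μt, so t = d/(2μ) = 0.023257 / (2 × 5.7 × 10^-10) = 20.40 million years.

20.40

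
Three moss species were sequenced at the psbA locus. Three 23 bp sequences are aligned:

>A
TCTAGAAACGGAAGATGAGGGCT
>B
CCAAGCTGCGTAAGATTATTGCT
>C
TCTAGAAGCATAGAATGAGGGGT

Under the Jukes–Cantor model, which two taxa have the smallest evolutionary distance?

A–B: 9/23 differ, p = 0.391, d = 0.553.
A–C: 6/23 differ, p = 0.261, d = 0.321.
B–C: 11/23 differ, p = 0.478, d = 0.761.
The smallest distance is between A and C.

A and C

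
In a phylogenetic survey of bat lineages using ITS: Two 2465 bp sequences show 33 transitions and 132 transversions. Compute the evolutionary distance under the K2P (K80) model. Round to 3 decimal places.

0.070

P = 33/2465 ≈ 0.013387 and Q = 132/2465 ≈ 0.05355.
Under the Kimura two-parameter model, d = −½ ln(1 − 2P − Q) − ¼ ln(1 − 2Q).
1 − 2P − Q = 0.919676, giving −½ ln(0.919676) = 0.041867.
1 − 2Q = 0.8929, giving −¼ ln(0.8929) = 0.028320.
d = 0.041867 + 0.028320 = 0.070187.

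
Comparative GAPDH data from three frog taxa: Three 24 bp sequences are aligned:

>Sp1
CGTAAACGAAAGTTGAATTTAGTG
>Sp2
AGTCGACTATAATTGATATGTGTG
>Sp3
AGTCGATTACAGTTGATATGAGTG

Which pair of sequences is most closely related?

Sp2 and Sp3

Sp1–Sp2: 10/24 differ, p = 0.417, d = 0.608.
Sp1–Sp3: 9/24 differ, p = 0.375, d = 0.520.
Sp2–Sp3: 4/24 differ, p = 0.167, d = 0.188.
The smallest distance is between Sp2 and Sp3.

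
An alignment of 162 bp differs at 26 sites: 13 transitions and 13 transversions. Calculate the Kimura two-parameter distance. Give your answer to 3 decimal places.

0.181

P = 13/162 ≈ 0.080247 and Q = 13/162 ≈ 0.080247.
Under the Kimura two-parameter model, d = −½ ln(1 − 2P − Q) − ¼ ln(1 − 2Q).
1 − 2P − Q = 0.759259, giving −½ ln(0.759259) = 0.137706.
1 − 2Q = 0.839506, giving −¼ ln(0.839506) = 0.043735.
d = 0.137706 + 0.043735 = 0.181441.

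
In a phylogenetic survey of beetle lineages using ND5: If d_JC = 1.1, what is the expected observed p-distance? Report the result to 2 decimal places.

0.58

p = (3/4)(1 − e^(−4d/3)) = 0.75 × (1 − e^(-1.466667)) = 0.75 × (1 − 0.230693) = 0.576980.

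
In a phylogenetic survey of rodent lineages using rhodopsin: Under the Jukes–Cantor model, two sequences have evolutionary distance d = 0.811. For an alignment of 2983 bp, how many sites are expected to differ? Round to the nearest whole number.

Invert JC69: p = (3/4)(1 − e^(−4d/3)) = 0.75 × (1 − e^(-1.081333)) = 0.75 × (1 − 0.339143) = 0.495643.
Expected differing sites = pL ≈ 0.495643 × 2983 = 1478.503069 ≈ 1479.

1479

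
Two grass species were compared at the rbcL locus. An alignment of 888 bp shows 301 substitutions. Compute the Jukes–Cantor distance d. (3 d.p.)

p = 301/888 ≈ 0.338964.
d = −(3/4) ln(1 − 4p/3) = −0.75 ln(1 − 0.451952) = −0.75 ln(0.548048)
  = −0.75 × (-0.601392) = 0.451044 substitutions/site.

0.451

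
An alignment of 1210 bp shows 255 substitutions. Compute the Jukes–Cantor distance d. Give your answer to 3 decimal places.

0.247

p = 255/1210 ≈ 0.210744.
d = −(3/4) ln(1 − 4p/3) = −0.75 ln(1 − 0.280992) = −0.75 ln(0.719008)
  = −0.75 × (-0.329883) = 0.247412 substitutions/site.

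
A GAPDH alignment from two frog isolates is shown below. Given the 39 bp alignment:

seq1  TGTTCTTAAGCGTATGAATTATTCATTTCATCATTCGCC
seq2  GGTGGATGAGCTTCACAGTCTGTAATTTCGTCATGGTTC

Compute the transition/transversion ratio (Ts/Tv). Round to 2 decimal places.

Transitions are A↔G and C↔T; transversions are all other mismatches.
Transitions: 5. Transversions: 14.
R = 5/14 = 0.357142… ≈ 0.36 (to 2 d.p.).

0.36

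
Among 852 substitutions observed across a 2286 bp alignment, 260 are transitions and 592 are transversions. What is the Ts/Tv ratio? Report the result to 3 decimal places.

0.439

R = 260/592 = 0.439189… ≈ 0.439 (to 3 d.p.).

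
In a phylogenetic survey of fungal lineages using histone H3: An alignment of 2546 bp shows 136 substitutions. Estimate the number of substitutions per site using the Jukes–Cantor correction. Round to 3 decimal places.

p = 136/2546 ≈ 0.053417.
d = −(3/4) ln(1 − 4p/3) = −0.75 ln(1 − 0.071223) = −0.75 ln(0.928777)
  = −0.75 × (-0.073887) = 0.055415 substitutions/site.

0.055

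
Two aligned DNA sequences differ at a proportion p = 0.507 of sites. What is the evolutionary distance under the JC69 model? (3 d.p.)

d = −(3/4) ln(1 − 4p/3) = −0.75 ln(1 − 0.676) = −0.75 ln(0.324)
  = −0.75 × (-1.127012) = 0.845259 substitutions/site.

0.845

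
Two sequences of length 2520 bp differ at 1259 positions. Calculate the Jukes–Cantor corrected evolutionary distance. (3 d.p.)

0.823

p = 1259/2520 ≈ 0.499603.
d = −(3/4) ln(1 − 4p/3) = −0.75 ln(1 − 0.666137) = −0.75 ln(0.333863)
  = −0.75 × (-1.097025) = 0.822769 substitutions/site.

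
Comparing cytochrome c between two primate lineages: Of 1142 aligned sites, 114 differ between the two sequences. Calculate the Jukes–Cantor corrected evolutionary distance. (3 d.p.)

0.107

p = 114/1142 ≈ 0.099825.
d = −(3/4) ln(1 − 4p/3) = −0.75 ln(1 − 0.1331) = −0.75 ln(0.8669)
  = −0.75 × (-0.142832) = 0.107124 substitutions/site.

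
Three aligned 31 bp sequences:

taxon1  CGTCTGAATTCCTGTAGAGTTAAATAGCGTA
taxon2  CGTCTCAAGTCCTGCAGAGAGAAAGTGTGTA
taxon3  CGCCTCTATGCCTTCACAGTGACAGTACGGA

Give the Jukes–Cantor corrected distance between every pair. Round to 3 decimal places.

taxon1–taxon2: 8/31 sites differ → p ≈ 0.258065, d = −0.75 ln(1 − 0.344087) = 0.316295 ≈ 0.316.
taxon1–taxon3: 13/31 sites differ → p ≈ 0.419355, d = −0.75 ln(1 − 0.55914) = 0.614271 ≈ 0.614.
taxon2–taxon3: 11/31 sites differ → p ≈ 0.354839, d = −0.75 ln(1 − 0.473119) = 0.480585 ≈ 0.481.

d(taxon1,taxon2) = 0.316, d(taxon1,taxon3) = 0.614, d(taxon2,taxon3) = 0.481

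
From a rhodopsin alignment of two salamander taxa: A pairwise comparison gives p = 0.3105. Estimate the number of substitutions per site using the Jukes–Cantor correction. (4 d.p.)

0.4008

d = −(3/4) ln(1 − 4p/3) = −0.75 ln(1 − 0.414) = −0.75 ln(0.586)
  = −0.75 × (-0.534435) = 0.400826 substitutions/site.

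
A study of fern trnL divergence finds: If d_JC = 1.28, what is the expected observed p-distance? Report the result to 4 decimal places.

0.6139

p = (3/4)(1 − e^(−4d/3)) = 0.75 × (1 − e^(-1.706667)) = 0.75 × (1 − 0.181470) = 0.613898.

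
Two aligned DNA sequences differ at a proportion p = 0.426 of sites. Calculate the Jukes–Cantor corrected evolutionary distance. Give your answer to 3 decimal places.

d = −(3/4) ln(1 − 4p/3) = −0.75 ln(1 − 0.568) = −0.75 ln(0.432)
  = −0.75 × (-0.839330) = 0.629498 substitutions/site.

0.629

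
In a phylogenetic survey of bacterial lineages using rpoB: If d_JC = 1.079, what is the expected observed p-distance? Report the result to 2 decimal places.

0.57

p = (3/4)(1 − e^(−4d/3)) = 0.75 × (1 − e^(-1.438667)) = 0.75 × (1 − 0.237244) = 0.572067.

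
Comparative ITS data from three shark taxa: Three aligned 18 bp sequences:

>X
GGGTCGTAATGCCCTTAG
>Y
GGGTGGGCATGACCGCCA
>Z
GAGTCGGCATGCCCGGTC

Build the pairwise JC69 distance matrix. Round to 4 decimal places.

X–Y: 8/18 sites differ → p ≈ 0.444444, d = −0.75 ln(1 − 0.592592) = 0.673455 ≈ 0.6735.
X–Z: 7/18 sites differ → p ≈ 0.388889, d = −0.75 ln(1 − 0.518519) = 0.548166 ≈ 0.5482.
Y–Z: 6/18 sites differ → p ≈ 0.333333, d = −0.75 ln(1 − 0.444444) = 0.440839 ≈ 0.4408.

d(X,Y) = 0.6735, d(X,Z) = 0.5482, d(Y,Z) = 0.4408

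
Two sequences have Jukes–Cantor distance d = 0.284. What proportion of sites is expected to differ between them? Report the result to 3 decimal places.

p = (3/4)(1 − e^(−4d/3)) = 0.75 × (1 − e^(-0.378667)) = 0.75 × (1 − 0.684774) = 0.236420.

0.236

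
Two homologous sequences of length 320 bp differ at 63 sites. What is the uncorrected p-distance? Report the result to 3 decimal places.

p = 63/320 = 0.196875 ≈ 0.197 (to 3 d.p.).

0.197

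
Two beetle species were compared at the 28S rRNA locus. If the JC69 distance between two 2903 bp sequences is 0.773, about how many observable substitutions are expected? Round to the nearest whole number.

Invert JC69: p = (3/4)(1 − e^(−4d/3)) = 0.75 × (1 − e^(-1.030667)) = 0.75 × (1 − 0.356769) = 0.482423.
Expected differing sites = pL ≈ 0.482423 × 2903 = 1400.473969 ≈ 1400.

1400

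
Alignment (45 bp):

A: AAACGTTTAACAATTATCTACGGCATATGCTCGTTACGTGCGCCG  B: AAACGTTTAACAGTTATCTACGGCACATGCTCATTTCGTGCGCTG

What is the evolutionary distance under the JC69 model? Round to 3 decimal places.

0.120

The sequences differ at 5 of 45 sites (13, 26, 33, 36, 44), so p = 5/45 ≈ 0.111111.
d = −(3/4) ln(1 − 4p/3) = −0.75 ln(1 − 0.148148) = −0.75 ln(0.851852)
  = −0.75 × (-0.160342) = 0.120257 substitutions/site.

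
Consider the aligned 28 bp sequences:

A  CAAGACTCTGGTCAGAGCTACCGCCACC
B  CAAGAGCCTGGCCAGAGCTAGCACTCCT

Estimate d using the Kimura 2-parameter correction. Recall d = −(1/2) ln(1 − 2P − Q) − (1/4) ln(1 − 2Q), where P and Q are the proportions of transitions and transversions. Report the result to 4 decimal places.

0.3724

Of 28 sites, 5 differences are transitions and 3 are transversions, so P = 5/28 ≈ 0.178571 and Q = 3/28 ≈ 0.107143.
Under the Kimura two-parameter model, d = −½ ln(1 − 2P − Q) − ¼ ln(1 − 2Q).
1 − 2P − Q = 0.535715, giving −½ ln(0.535715) = 0.312076.
1 − 2Q = 0.785714, giving −¼ ln(0.785714) = 0.060291.
d = 0.312076 + 0.060291 = 0.372367.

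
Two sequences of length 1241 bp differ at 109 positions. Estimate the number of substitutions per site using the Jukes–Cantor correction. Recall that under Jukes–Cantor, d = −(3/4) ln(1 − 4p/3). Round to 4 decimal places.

0.0934

p = 109/1241 ≈ 0.087832.
d = −(3/4) ln(1 − 4p/3) = −0.75 ln(1 − 0.117109) = −0.75 ln(0.882891)
  = −0.75 × (-0.124554) = 0.093416 substitutions/site.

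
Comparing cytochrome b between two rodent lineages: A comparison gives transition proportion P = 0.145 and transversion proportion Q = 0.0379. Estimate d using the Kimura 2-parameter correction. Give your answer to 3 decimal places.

Under the Kimura two-parameter model, d = −½ ln(1 − 2P − Q) − ¼ ln(1 − 2Q).
1 − 2P − Q = 0.6721, giving −½ ln(0.6721) = 0.198674.
1 − 2Q = 0.9242, giving −¼ ln(0.9242) = 0.019707.
d = 0.198674 + 0.019707 = 0.218381.

0.218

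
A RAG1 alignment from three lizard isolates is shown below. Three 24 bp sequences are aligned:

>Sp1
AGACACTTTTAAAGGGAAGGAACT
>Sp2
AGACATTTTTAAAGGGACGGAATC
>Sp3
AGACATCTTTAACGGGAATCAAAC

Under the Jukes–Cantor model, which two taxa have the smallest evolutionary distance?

Sp1–Sp2: 4/24 differ, p = 0.167, d = 0.188.
Sp1–Sp3: 7/24 differ, p = 0.292, d = 0.369.
Sp2–Sp3: 6/24 differ, p = 0.250, d = 0.304.
The smallest distance is between Sp1 and Sp2.

Sp1 and Sp2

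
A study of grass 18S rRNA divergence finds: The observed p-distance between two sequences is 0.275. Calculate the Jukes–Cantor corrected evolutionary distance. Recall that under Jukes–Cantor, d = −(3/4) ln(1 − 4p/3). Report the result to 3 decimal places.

d = −(3/4) ln(1 − 4p/3) = −0.75 ln(1 − 0.366667) = −0.75 ln(0.633333)
  = −0.75 × (-0.456759) = 0.342569 substitutions/site.

0.343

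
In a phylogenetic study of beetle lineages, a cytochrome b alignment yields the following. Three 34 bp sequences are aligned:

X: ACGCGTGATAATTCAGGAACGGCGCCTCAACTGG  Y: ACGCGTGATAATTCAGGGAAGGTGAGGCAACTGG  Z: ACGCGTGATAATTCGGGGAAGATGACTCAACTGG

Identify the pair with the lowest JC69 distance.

X–Y: 6/34 differ, p = 0.176, d = 0.201.
X–Z: 6/34 differ, p = 0.176, d = 0.201.
Y–Z: 4/34 differ, p = 0.118, d = 0.128.
The smallest distance is between Y and Z.

Y and Z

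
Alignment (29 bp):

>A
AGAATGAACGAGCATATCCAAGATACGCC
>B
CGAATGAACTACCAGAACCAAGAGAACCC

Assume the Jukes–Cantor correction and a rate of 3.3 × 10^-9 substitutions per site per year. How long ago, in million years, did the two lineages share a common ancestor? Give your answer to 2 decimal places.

The sequences differ at 8 of 29 sites (1, 10, 12, 15, 17, 24, 26, 27), so p = 8/29 ≈ 0.275862.
d = −(3/4) ln(1 − 4p/3) = −0.75 ln(1 − 0.367816) = −0.75 ln(0.632184)
  = −0.75 × (-0.458575) = 0.343931 substitutions/site.
Under a molecular clock d = 2μt, so t = d/(2μ) = 0.343931 / (2 × 3.3 × 10^-9) = 52.11 million years.

52.11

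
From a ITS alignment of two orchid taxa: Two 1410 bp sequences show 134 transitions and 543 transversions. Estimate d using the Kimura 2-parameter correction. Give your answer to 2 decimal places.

0.80

P = 134/1410 ≈ 0.095035 and Q = 543/1410 ≈ 0.385106.
Under the Kimura two-parameter model, d = −½ ln(1 − 2P − Q) − ¼ ln(1 − 2Q).
1 − 2P − Q = 0.424824, giving −½ ln(0.424824) = 0.428040.
1 − 2Q = 0.229788, giving −¼ ln(0.229788) = 0.367650.
d = 0.428040 + 0.367650 = 0.795690.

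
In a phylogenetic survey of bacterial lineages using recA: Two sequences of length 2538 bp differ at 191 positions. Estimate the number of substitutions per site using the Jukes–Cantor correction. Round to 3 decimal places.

0.079

p = 191/2538 ≈ 0.075256.
d = −(3/4) ln(1 − 4p/3) = −0.75 ln(1 − 0.100341) = −0.75 ln(0.899659)
  = −0.75 × (-0.105739) = 0.079304 substitutions/site.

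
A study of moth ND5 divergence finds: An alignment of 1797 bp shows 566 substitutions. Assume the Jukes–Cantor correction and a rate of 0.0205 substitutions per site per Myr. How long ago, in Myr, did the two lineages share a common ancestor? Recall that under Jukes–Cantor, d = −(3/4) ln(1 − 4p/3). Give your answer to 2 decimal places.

9.96

p = 566/1797 ≈ 0.314969.
d = −(3/4) ln(1 − 4p/3) = −0.75 ln(1 − 0.419959) = −0.75 ln(0.580041)
  = −0.75 × (-0.544656) = 0.408492 substitutions/site.
Under a molecular clock d = 2μt, so t = d/(2μ) = 0.408492 / (2 × 0.0205) = 9.96 Myr.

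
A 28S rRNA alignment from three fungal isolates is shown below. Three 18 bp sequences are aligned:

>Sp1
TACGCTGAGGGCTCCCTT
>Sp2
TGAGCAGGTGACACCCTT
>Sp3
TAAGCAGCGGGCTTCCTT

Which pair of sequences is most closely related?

Sp1 and Sp3

Sp1–Sp2: 7/18 differ, p = 0.389, d = 0.548.
Sp1–Sp3: 4/18 differ, p = 0.222, d = 0.264.
Sp2–Sp3: 6/18 differ, p = 0.333, d = 0.441.
The smallest distance is between Sp1 and Sp3.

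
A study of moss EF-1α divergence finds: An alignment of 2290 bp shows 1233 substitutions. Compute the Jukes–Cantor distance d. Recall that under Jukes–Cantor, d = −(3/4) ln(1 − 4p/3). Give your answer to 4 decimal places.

0.9491

p = 1233/2290 ≈ 0.538428.
d = −(3/4) ln(1 − 4p/3) = −0.75 ln(1 − 0.717904) = −0.75 ln(0.282096)
  = −0.75 × (-1.265508) = 0.949131 substitutions/site.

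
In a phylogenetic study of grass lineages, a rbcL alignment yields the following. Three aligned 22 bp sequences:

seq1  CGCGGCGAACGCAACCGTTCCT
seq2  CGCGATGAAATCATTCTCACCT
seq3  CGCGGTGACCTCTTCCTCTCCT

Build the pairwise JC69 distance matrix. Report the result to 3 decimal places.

seq1–seq2: 9/22 sites differ → p ≈ 0.409091, d = −0.75 ln(1 − 0.545455) = 0.591344 ≈ 0.591.
seq1–seq3: 7/22 sites differ → p ≈ 0.318182, d = −0.75 ln(1 − 0.424243) = 0.414052 ≈ 0.414.
seq2–seq3: 6/22 sites differ → p ≈ 0.272727, d = −0.75 ln(1 − 0.363636) = 0.338988 ≈ 0.339.

d(seq1,seq2) = 0.591, d(seq1,seq3) = 0.414, d(seq2,seq3) = 0.339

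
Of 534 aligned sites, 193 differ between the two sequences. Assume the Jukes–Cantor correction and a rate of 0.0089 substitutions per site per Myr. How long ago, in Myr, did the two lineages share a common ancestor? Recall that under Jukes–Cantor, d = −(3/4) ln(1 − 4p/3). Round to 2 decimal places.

27.71

p = 193/534 ≈ 0.361423.
d = −(3/4) ln(1 − 4p/3) = −0.75 ln(1 − 0.481897) = −0.75 ln(0.518103)
  = −0.75 × (-0.657581) = 0.493186 substitutions/site.
Under a molecular clock d = 2μt, so t = d/(2μ) = 0.493186 / (2 × 0.0089) = 27.71 Myr.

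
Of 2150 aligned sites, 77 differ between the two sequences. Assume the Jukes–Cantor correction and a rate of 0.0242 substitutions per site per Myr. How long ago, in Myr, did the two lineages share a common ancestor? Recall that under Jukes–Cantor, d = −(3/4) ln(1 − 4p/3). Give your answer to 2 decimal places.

0.76

p = 77/2150 ≈ 0.035814.
d = −(3/4) ln(1 − 4p/3) = −0.75 ln(1 − 0.047752) = −0.75 ln(0.952248)
  = −0.75 × (-0.048930) = 0.036698 substitutions/site.
Under a molecular clock d = 2μt, so t = d/(2μ) = 0.036698 / (2 × 0.0242) = 0.76 Myr.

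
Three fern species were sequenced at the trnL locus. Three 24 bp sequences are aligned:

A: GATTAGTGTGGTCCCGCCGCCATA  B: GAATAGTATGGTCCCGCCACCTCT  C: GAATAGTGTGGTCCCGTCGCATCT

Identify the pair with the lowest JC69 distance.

B and C

A–B: 6/24 differ, p = 0.250, d = 0.304.
A–C: 6/24 differ, p = 0.250, d = 0.304.
B–C: 4/24 differ, p = 0.167, d = 0.188.
The smallest distance is between B and C.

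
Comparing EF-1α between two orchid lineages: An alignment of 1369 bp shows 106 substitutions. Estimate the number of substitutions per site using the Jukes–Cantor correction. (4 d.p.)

p = 106/1369 ≈ 0.077429.
d = −(3/4) ln(1 − 4p/3) = −0.75 ln(1 − 0.103239) = −0.75 ln(0.896761)
  = −0.75 × (-0.108966) = 0.081725 substitutions/site.

0.0817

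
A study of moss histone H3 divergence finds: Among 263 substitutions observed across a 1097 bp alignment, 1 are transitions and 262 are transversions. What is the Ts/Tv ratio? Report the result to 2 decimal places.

0.00

R = 1/262 = 0.003816… ≈ 0.00 (to 2 d.p.).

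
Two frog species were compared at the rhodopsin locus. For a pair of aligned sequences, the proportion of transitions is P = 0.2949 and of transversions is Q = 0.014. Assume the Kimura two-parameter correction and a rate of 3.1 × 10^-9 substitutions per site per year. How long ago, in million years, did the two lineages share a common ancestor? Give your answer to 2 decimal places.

Under the Kimura two-parameter model, d = −½ ln(1 − 2P − Q) − ¼ ln(1 − 2Q).
1 − 2P − Q = 0.3962, giving −½ ln(0.3962) = 0.462918.
1 − 2Q = 0.972, giving −¼ ln(0.972) = 0.007100.
d = 0.462918 + 0.007100 = 0.470018.
Under a molecular clock d = 2μt, so t = d/(2μ) = 0.470018 / (2 × 3.1 × 10^-9) = 75.81 million years.

75.81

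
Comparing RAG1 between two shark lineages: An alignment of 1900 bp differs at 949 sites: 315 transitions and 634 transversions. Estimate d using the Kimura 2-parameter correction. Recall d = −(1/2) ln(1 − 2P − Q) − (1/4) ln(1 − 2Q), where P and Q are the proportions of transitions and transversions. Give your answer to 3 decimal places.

0.822

P = 315/1900 ≈ 0.165789 and Q = 634/1900 ≈ 0.333684.
Under the Kimura two-parameter model, d = −½ ln(1 − 2P − Q) − ¼ ln(1 − 2Q).
1 − 2P − Q = 0.334738, giving −½ ln(0.334738) = 0.547204.
1 − 2Q = 0.332632, giving −¼ ln(0.332632) = 0.275180.
d = 0.547204 + 0.275180 = 0.822384.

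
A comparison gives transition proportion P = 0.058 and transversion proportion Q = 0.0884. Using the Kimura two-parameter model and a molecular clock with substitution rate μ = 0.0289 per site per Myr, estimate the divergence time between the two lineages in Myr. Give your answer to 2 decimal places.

2.82

Under the Kimura two-parameter model, d = −½ ln(1 − 2P − Q) − ¼ ln(1 − 2Q).
1 − 2P − Q = 0.7956, giving −½ ln(0.7956) = 0.114329.
1 − 2Q = 0.8232, giving −¼ ln(0.8232) = 0.048639.
d = 0.114329 + 0.048639 = 0.162968.
Under a molecular clock d = 2μt, so t = d/(2μ) = 0.162968 / (2 × 0.0289) = 2.82 Myr.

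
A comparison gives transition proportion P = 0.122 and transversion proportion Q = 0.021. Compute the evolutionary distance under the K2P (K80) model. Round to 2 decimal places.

Under the Kimura two-parameter model, d = −½ ln(1 − 2P − Q) − ¼ ln(1 − 2Q).
1 − 2P − Q = 0.735, giving −½ ln(0.735) = 0.153942.
1 − 2Q = 0.958, giving −¼ ln(0.958) = 0.010727.
d = 0.153942 + 0.010727 = 0.164669.

0.16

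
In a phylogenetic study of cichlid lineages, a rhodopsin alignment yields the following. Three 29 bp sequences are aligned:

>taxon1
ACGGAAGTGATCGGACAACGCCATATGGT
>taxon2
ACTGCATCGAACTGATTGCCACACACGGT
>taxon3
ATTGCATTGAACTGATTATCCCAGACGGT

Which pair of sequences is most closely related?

taxon2 and taxon3

taxon1–taxon2: 13/29 differ, p = 0.448, d = 0.683.
taxon1–taxon3: 12/29 differ, p = 0.414, d = 0.602.
taxon2–taxon3: 6/29 differ, p = 0.207, d = 0.242.
The smallest distance is between taxon2 and taxon3.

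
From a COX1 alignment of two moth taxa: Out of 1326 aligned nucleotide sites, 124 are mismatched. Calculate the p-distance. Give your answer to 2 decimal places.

0.09

p = 124/1326 = 0.093514… ≈ 0.09 (to 2 d.p.).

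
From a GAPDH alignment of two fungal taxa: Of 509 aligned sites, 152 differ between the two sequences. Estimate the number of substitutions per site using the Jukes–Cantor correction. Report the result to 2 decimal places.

p = 152/509 ≈ 0.298625.
d = −(3/4) ln(1 − 4p/3) = −0.75 ln(1 − 0.398167) = −0.75 ln(0.601833)
  = −0.75 × (-0.507775) = 0.380831 substitutions/site.

0.38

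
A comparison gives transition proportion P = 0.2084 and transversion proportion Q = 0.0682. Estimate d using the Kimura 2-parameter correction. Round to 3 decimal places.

0.368

Under the Kimura two-parameter model, d = −½ ln(1 − 2P − Q) − ¼ ln(1 − 2Q).
1 − 2P − Q = 0.515, giving −½ ln(0.515) = 0.331794.
1 − 2Q = 0.8636, giving −¼ ln(0.8636) = 0.036661.
d = 0.331794 + 0.036661 = 0.368455.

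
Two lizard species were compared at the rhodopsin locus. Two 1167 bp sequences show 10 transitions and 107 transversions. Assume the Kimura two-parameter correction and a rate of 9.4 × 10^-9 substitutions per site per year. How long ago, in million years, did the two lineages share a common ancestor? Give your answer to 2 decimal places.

P = 10/1167 ≈ 0.008569 and Q = 107/1167 ≈ 0.091688.
Under the Kimura two-parameter model, d = −½ ln(1 − 2P − Q) − ¼ ln(1 − 2Q).
1 − 2P − Q = 0.891174, giving −½ ln(0.891174) = 0.057608.
1 − 2Q = 0.816624, giving −¼ ln(0.816624) = 0.050644.
d = 0.057608 + 0.050644 = 0.108252.
Under a molecular clock d = 2μt, so t = d/(2μ) = 0.108252 / (2 × 9.4 × 10^-9) = 5.76 million years.

5.76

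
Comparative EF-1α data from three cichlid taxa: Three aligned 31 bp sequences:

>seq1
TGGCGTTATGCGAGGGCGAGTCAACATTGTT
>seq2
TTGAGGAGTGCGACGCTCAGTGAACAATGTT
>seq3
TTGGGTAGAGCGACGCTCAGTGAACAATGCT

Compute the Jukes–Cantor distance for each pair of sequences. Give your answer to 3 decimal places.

d(seq1,seq2) = 0.481, d(seq1,seq3) = 0.544, d(seq2,seq3) = 0.142

seq1–seq2: 11/31 sites differ → p ≈ 0.354839, d = −0.75 ln(1 − 0.473119) = 0.480585 ≈ 0.481.
seq1–seq3: 12/31 sites differ → p ≈ 0.387097, d = −0.75 ln(1 − 0.516129) = 0.544453 ≈ 0.544.
seq2–seq3: 4/31 sites differ → p ≈ 0.129032, d = −0.75 ln(1 − 0.172043) = 0.141596 ≈ 0.142.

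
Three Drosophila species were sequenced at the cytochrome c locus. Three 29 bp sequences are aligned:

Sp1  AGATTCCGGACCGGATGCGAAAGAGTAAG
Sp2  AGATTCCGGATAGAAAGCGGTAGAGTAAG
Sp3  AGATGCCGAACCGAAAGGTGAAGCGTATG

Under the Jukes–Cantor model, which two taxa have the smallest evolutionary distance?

Sp1–Sp2: 6/29 differ, p = 0.207, d = 0.242.
Sp1–Sp3: 9/29 differ, p = 0.310, d = 0.401.
Sp2–Sp3: 9/29 differ, p = 0.310, d = 0.401.
The smallest distance is between Sp1 and Sp2.

Sp1 and Sp2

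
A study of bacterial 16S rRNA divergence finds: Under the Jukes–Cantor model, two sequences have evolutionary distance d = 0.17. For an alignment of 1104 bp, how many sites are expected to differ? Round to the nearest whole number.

Invert JC69: p = (3/4)(1 − e^(−4d/3)) = 0.75 × (1 − e^(-0.226667)) = 0.75 × (1 − 0.797186) = 0.152111.
Expected differing sites = pL ≈ 0.152111 × 1104 = 167.930544 ≈ 168.

168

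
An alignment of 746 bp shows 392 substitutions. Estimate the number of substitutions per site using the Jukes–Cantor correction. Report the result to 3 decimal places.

0.905

p = 392/746 ≈ 0.525469.
d = −(3/4) ln(1 − 4p/3) = −0.75 ln(1 − 0.700625) = −0.75 ln(0.299375)
  = −0.75 × (-1.206058) = 0.904544 substitutions/site.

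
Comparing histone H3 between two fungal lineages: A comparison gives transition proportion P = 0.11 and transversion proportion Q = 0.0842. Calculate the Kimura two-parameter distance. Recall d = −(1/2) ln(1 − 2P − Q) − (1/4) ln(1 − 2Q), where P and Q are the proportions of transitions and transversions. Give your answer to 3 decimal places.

Under the Kimura two-parameter model, d = −½ ln(1 − 2P − Q) − ¼ ln(1 − 2Q).
1 − 2P − Q = 0.6958, giving −½ ln(0.6958) = 0.181347.
1 − 2Q = 0.8316, giving −¼ ln(0.8316) = 0.046101.
d = 0.181347 + 0.046101 = 0.227448.

0.227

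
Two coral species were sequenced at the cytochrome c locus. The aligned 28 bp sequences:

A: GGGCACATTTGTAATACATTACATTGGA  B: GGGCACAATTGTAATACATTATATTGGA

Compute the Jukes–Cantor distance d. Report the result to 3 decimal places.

0.075

The sequences differ at 2 of 28 sites (8, 22), so p = 2/28 ≈ 0.071429.
d = −(3/4) ln(1 − 4p/3) = −0.75 ln(1 − 0.095239) = −0.75 ln(0.904761)
  = −0.75 × (-0.100084) = 0.075063 substitutions/site.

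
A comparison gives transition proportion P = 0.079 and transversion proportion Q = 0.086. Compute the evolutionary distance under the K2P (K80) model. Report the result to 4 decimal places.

Under the Kimura two-parameter model, d = −½ ln(1 − 2P − Q) − ¼ ln(1 − 2Q).
1 − 2P − Q = 0.756, giving −½ ln(0.756) = 0.139857.
1 − 2Q = 0.828, giving −¼ ln(0.828) = 0.047186.
d = 0.139857 + 0.047186 = 0.187043.

0.1870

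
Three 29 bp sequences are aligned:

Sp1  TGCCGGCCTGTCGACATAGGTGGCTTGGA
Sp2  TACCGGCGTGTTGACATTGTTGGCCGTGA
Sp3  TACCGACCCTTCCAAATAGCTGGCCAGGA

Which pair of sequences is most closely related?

Sp1 and Sp2

Sp1–Sp2: 8/29 differ, p = 0.276, d = 0.344.
Sp1–Sp3: 9/29 differ, p = 0.310, d = 0.401.
Sp2–Sp3: 11/29 differ, p = 0.379, d = 0.529.
The smallest distance is between Sp1 and Sp2.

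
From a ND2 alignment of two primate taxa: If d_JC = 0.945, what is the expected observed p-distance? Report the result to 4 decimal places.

0.5373

p = (3/4)(1 − e^(−4d/3)) = 0.75 × (1 − e^(-1.26)) = 0.75 × (1 − 0.283654) = 0.537260.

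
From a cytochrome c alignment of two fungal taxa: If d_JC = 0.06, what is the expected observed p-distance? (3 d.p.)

0.058

p = (3/4)(1 − e^(−4d/3)) = 0.75 × (1 − e^(-0.08)) = 0.75 × (1 − 0.923116) = 0.057663.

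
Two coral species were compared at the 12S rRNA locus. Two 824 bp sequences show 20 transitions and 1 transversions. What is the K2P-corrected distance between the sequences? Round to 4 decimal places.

P = 20/824 ≈ 0.024272 and Q = 1/824 ≈ 0.001214.
Under the Kimura two-parameter model, d = −½ ln(1 − 2P − Q) − ¼ ln(1 − 2Q).
1 − 2P − Q = 0.950242, giving −½ ln(0.950242) = 0.025519.
1 − 2Q = 0.997572, giving −¼ ln(0.997572) = 0.000608.
d = 0.025519 + 0.000608 = 0.026127.

0.0261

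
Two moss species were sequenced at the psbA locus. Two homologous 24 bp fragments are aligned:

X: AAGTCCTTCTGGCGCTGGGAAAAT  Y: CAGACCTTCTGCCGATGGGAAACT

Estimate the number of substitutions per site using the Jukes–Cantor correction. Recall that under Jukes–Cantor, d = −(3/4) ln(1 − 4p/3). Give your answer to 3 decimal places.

0.244

The sequences differ at 5 of 24 sites (1, 4, 12, 15, 23), so p = 5/24 ≈ 0.208333.
d = −(3/4) ln(1 − 4p/3) = −0.75 ln(1 − 0.277777) = −0.75 ln(0.722223)
  = −0.75 × (-0.325421) = 0.244066 substitutions/site.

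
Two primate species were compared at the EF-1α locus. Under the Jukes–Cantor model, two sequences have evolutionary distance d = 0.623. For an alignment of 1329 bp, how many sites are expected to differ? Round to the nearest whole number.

562

Invert JC69: p = (3/4)(1 − e^(−4d/3)) = 0.75 × (1 − e^(-0.830667)) = 0.75 × (1 − 0.435759) = 0.423181.
Expected differing sites = pL ≈ 0.423181 × 1329 = 562.407549 ≈ 562.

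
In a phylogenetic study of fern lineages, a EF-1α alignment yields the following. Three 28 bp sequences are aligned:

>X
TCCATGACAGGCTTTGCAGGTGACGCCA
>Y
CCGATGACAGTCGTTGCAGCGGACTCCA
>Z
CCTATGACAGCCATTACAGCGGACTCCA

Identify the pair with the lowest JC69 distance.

Y and Z

X–Y: 7/28 differ, p = 0.250, d = 0.304.
X–Z: 8/28 differ, p = 0.286, d = 0.360.
Y–Z: 4/28 differ, p = 0.143, d = 0.158.
The smallest distance is between Y and Z.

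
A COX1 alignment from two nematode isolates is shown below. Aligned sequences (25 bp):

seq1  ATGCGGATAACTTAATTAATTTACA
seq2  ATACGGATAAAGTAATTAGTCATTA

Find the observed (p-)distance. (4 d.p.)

0.3200

The sequences differ at 8 of 25 positions (sites 3, 11, 12, 19, 21, 22, 23, 24).
p = 8/25 = 0.3200.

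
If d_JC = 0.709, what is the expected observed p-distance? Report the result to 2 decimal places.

0.46

p = (3/4)(1 − e^(−4d/3)) = 0.75 × (1 − e^(-0.945333)) = 0.75 × (1 − 0.388550) = 0.458588.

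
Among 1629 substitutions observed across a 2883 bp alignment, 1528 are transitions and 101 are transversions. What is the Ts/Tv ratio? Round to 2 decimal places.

15.13

R = 1528/101 = 15.128712… ≈ 15.13 (to 2 d.p.).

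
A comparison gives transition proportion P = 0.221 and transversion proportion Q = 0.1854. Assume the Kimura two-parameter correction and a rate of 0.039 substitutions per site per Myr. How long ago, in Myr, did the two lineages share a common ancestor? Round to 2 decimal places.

7.81

Under the Kimura two-parameter model, d = −½ ln(1 − 2P − Q) − ¼ ln(1 − 2Q).
1 − 2P − Q = 0.3726, giving −½ ln(0.3726) = 0.493625.
1 − 2Q = 0.6292, giving −¼ ln(0.6292) = 0.115827.
d = 0.493625 + 0.115827 = 0.609452.
Under a molecular clock d = 2μt, so t = d/(2μ) = 0.609452 / (2 × 0.039) = 7.81 Myr.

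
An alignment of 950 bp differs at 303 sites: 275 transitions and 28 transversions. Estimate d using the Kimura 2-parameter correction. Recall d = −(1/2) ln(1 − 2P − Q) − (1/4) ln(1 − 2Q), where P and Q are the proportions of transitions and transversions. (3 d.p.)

0.484

P = 275/950 ≈ 0.289474 and Q = 28/950 ≈ 0.029474.
Under the Kimura two-parameter model, d = −½ ln(1 − 2P − Q) − ¼ ln(1 − 2Q).
1 − 2P − Q = 0.391578, giving −½ ln(0.391578) = 0.468785.
1 − 2Q = 0.941052, giving −¼ ln(0.941052) = 0.015189.
d = 0.468785 + 0.015189 = 0.483974.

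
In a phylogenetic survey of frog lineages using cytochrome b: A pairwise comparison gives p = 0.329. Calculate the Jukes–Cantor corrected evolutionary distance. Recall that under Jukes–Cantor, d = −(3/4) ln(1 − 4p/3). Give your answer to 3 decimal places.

0.433

d = −(3/4) ln(1 − 4p/3) = −0.75 ln(1 − 0.438667) = −0.75 ln(0.561333)
  = −0.75 × (-0.577441) = 0.433081 substitutions/site.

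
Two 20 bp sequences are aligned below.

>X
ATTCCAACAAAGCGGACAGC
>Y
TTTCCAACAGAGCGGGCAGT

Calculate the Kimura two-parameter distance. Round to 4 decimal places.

Of 20 sites, 3 differences are transitions and 1 are transversions, so P = 3/20 = 0.15 and Q = 1/20 = 0.05.
Under the Kimura two-parameter model, d = −½ ln(1 − 2P − Q) − ¼ ln(1 − 2Q).
1 − 2P − Q = 0.65, giving −½ ln(0.65) = 0.215391.
1 − 2Q = 0.9, giving −¼ ln(0.9) = 0.026340.
d = 0.215391 + 0.026340 = 0.241731.

0.2417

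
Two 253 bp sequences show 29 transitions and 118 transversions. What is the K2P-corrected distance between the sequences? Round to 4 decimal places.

P = 29/253 ≈ 0.114625 and Q = 118/253 ≈ 0.466403.
Under the Kimura two-parameter model, d = −½ ln(1 − 2P − Q) − ¼ ln(1 − 2Q).
1 − 2P − Q = 0.304347, giving −½ ln(0.304347) = 0.594793.
1 − 2Q = 0.067194, giving −¼ ln(0.067194) = 0.675043.
d = 0.594793 + 0.675043 = 1.269836.

1.2698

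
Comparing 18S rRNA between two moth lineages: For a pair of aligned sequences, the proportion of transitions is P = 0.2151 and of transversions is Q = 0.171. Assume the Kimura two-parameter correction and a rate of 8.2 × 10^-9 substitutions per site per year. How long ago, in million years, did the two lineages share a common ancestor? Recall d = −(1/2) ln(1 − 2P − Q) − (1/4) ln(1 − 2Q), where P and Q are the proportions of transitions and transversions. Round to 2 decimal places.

34.41

Under the Kimura two-parameter model, d = −½ ln(1 − 2P − Q) − ¼ ln(1 − 2Q).
1 − 2P − Q = 0.3988, giving −½ ln(0.3988) = 0.459648.
1 − 2Q = 0.658, giving −¼ ln(0.658) = 0.104638.
d = 0.459648 + 0.104638 = 0.564286.
Under a molecular clock d = 2μt, so t = d/(2μ) = 0.564286 / (2 × 8.2 × 10^-9) = 34.41 million years.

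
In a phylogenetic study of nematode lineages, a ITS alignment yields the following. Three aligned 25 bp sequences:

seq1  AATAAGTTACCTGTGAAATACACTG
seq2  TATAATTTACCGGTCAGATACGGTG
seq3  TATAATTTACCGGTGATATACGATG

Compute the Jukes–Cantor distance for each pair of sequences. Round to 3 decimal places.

d(seq1,seq2) = 0.351, d(seq1,seq3) = 0.289, d(seq2,seq3) = 0.131

seq1–seq2: 7/25 sites differ → p = 0.28, d = −0.75 ln(1 − 0.373333) = 0.350505 ≈ 0.351.
seq1–seq3: 6/25 sites differ → p = 0.24, d = −0.75 ln(1 − 0.32) = 0.289247 ≈ 0.289.
seq2–seq3: 3/25 sites differ → p = 0.12, d = −0.75 ln(1 − 0.16) = 0.130765 ≈ 0.131.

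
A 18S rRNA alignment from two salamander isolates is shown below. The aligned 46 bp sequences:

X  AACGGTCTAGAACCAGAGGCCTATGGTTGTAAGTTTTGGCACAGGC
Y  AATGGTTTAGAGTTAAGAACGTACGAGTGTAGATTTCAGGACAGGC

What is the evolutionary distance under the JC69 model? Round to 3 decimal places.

0.553

The sequences differ at 18 of 46 sites, so p = 18/46 ≈ 0.391304.
d = −(3/4) ln(1 − 4p/3) = −0.75 ln(1 − 0.521739) = −0.75 ln(0.478261)
  = −0.75 × (-0.737599) = 0.553199 substitutions/site.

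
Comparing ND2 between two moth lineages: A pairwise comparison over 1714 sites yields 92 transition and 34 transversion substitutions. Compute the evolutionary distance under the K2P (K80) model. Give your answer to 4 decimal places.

0.0781

P = 92/1714 ≈ 0.053676 and Q = 34/1714 ≈ 0.019837.
Under the Kimura two-parameter model, d = −½ ln(1 − 2P − Q) − ¼ ln(1 − 2Q).
1 − 2P − Q = 0.872811, giving −½ ln(0.872811) = 0.068018.
1 − 2Q = 0.960326, giving −¼ ln(0.960326) = 0.010121.
d = 0.068018 + 0.010121 = 0.078139.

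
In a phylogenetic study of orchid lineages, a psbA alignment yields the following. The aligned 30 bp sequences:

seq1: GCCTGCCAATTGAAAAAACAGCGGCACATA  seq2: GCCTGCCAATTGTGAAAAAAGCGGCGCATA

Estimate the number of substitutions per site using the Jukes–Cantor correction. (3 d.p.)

0.147

The sequences differ at 4 of 30 sites (13, 14, 19, 26), so p = 4/30 ≈ 0.133333.
d = −(3/4) ln(1 − 4p/3) = −0.75 ln(1 − 0.177777) = −0.75 ln(0.822223)
  = −0.75 × (-0.195744) = 0.146808 substitutions/site.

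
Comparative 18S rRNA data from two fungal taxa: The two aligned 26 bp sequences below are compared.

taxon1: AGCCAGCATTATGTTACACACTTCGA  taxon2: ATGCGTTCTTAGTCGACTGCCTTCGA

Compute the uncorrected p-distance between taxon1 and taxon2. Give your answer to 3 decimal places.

0.500

The sequences differ at 13 of 26 positions.
p = 13/26 = 0.500.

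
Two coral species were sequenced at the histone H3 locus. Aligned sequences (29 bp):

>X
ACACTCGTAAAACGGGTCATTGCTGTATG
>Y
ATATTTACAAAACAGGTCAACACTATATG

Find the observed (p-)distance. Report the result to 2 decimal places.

0.34

The sequences differ at 10 of 29 positions (sites 2, 4, 6, 7, 8, 14, 20, 21, 22, 25).
p = 10/29 = 0.344827… ≈ 0.34 (to 2 d.p.).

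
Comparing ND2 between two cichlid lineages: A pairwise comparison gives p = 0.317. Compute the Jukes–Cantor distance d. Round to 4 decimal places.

0.4120

d = −(3/4) ln(1 − 4p/3) = −0.75 ln(1 − 0.422667) = −0.75 ln(0.577333)
  = −0.75 × (-0.549336) = 0.412002 substitutions/site.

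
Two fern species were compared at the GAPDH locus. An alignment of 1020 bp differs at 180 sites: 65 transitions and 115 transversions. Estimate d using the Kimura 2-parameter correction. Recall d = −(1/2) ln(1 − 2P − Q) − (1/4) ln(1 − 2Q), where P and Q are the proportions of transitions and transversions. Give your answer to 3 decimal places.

P = 65/1020 ≈ 0.063725 and Q = 115/1020 ≈ 0.112745.
Under the Kimura two-parameter model, d = −½ ln(1 − 2P − Q) − ¼ ln(1 − 2Q).
1 − 2P − Q = 0.759805, giving −½ ln(0.759805) = 0.137347.
1 − 2Q = 0.77451, giving −¼ ln(0.77451) = 0.063881.
d = 0.137347 + 0.063881 = 0.201228.

0.201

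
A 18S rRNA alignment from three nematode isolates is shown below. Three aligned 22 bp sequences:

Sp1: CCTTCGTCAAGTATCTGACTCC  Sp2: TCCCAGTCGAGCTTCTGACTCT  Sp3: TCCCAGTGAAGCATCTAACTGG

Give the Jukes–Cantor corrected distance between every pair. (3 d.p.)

Sp1–Sp2: 8/22 sites differ → p ≈ 0.363636, d = −0.75 ln(1 − 0.484848) = 0.497470 ≈ 0.497.
Sp1–Sp3: 9/22 sites differ → p ≈ 0.409091, d = −0.75 ln(1 − 0.545455) = 0.591344 ≈ 0.591.
Sp2–Sp3: 6/22 sites differ → p ≈ 0.272727, d = −0.75 ln(1 − 0.363636) = 0.338988 ≈ 0.339.

d(Sp1,Sp2) = 0.497, d(Sp1,Sp3) = 0.591, d(Sp2,Sp3) = 0.339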